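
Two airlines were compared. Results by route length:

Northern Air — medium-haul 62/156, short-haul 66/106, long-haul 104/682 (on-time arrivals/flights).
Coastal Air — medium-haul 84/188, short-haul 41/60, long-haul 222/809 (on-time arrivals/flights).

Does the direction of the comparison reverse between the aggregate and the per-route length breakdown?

Medium-haul: Northern Air 62/156 = 39.7%, Coastal Air 84/188 = 44.7% → Coastal Air
Short-haul: Northern Air 66/106 = 62.3%, Coastal Air 41/60 = 68.3% → Coastal Air
Long-haul: Northern Air 104/682 = 15.2%, Coastal Air 222/809 = 27.4% → Coastal Air
Overall: Northern Air 232/944 = 24.6%, Coastal Air 347/1057 = 32.8% → Coastal Air
Coastal Air wins overall and in every route group — no reversal.

No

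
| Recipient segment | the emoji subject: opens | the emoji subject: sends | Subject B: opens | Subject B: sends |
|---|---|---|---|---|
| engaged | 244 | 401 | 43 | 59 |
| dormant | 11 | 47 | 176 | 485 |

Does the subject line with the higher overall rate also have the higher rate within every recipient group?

Engaged: the emoji subject 244/401 = 60.8%, Subject B 43/59 = 72.9% → Subject B
Dormant: the emoji subject 11/47 = 23.4%, Subject B 176/485 = 36.3% → Subject B
Overall: the emoji subject 255/448 = 56.9%, Subject B 219/544 = 40.3% → the emoji subject
Subject B wins each recipient group but the emoji subject wins overall — the comparison reverses. Subject B's sends skew toward dormant, which has a lower base rate.

No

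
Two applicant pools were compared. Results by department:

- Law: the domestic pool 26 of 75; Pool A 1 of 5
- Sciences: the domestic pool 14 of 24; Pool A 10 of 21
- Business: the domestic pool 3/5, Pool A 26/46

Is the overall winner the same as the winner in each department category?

No

Law: the domestic pool 26/75 = 34.7%, Pool A 1/5 = 20.0% → the domestic pool
Sciences: the domestic pool 14/24 = 58.3%, Pool A 10/21 = 47.6% → the domestic pool
Business: the domestic pool 3/5 = 60.0%, Pool A 26/46 = 56.5% → the domestic pool
Overall: the domestic pool 43/104 = 41.3%, Pool A 37/72 = 51.4% → Pool A
The domestic pool wins each department group but Pool A wins overall — the comparison reverses. The domestic pool's applicants skew toward Law, which has a lower base rate.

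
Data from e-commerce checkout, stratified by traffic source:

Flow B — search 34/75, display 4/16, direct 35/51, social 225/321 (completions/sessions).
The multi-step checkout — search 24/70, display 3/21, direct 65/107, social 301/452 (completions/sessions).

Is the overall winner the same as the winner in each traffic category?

Search: Flow B 34/75 = 45.3%, the multi-step checkout 24/70 = 34.3% → Flow B
Display: Flow B 4/16 = 25.0%, the multi-step checkout 3/21 = 14.3% → Flow B
Direct: Flow B 35/51 = 68.6%, the multi-step checkout 65/107 = 60.7% → Flow B
Social: Flow B 225/321 = 70.1%, the multi-step checkout 301/452 = 66.6% → Flow B
Overall: Flow B 298/463 = 64.4%, the multi-step checkout 393/650 = 60.5% → Flow B
Flow B wins overall and in every traffic group — no reversal.

Yes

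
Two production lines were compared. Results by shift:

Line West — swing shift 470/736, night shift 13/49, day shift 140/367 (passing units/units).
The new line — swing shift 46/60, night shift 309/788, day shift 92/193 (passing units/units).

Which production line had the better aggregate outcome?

Line West

Swing shift: Line West 470/736 = 63.9%, the new line 46/60 = 76.7% → the new line
Night shift: Line West 13/49 = 26.5%, the new line 309/788 = 39.2% → the new line
Day shift: Line West 140/367 = 38.1%, the new line 92/193 = 47.7% → the new line
Overall: Line West 623/1152 = 54.1%, the new line 447/1041 = 42.9% → Line West
(The new line wins every shift group but Line West wins overall — the new line's units skew toward the low-rate night shift group.)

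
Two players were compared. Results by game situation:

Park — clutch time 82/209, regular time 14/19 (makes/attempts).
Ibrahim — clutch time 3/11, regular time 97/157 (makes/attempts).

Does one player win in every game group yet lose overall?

Clutch time: Park 82/209 = 39.2%, Ibrahim 3/11 = 27.3% → Park
Regular time: Park 14/19 = 73.7%, Ibrahim 97/157 = 61.8% → Park
Overall: Park 96/228 = 42.1%, Ibrahim 100/168 = 59.5% → Ibrahim
Park wins each game group but Ibrahim wins overall — the comparison reverses. Park's attempts skew toward clutch time, which has a lower base rate.

Yes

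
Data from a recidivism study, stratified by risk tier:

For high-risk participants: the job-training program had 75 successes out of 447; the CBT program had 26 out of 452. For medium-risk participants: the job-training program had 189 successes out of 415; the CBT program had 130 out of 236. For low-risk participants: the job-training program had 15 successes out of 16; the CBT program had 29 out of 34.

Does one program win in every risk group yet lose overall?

No

High-risk: the job-training program 75/447 = 16.8%, the CBT program 26/452 = 5.8% → the job-training program
Medium-risk: the job-training program 189/415 = 45.5%, the CBT program 130/236 = 55.1% → the CBT program
Low-risk: the job-training program 15/16 = 93.8%, the CBT program 29/34 = 85.3% → the job-training program
Overall: the job-training program 279/878 = 31.8%, the CBT program 185/722 = 25.6% → the job-training program
Neither sweeps: the job-training program wins 2 of 3 groups, the CBT program wins 1. The job-training program wins overall but not every group — no Simpson reversal.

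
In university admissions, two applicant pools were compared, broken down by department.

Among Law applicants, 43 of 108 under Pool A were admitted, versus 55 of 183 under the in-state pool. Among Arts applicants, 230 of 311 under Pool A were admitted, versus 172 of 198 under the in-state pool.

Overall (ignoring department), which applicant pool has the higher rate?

Law: Pool A 43/108 = 39.8%, the in-state pool 55/183 = 30.1% → Pool A
Arts: Pool A 230/311 = 74.0%, the in-state pool 172/198 = 86.9% → the in-state pool
Overall: Pool A 273/419 = 65.2%, the in-state pool 227/381 = 59.6% → Pool A
(Neither sweeps every department group, but Pool A has the higher pooled rate.)

Pool A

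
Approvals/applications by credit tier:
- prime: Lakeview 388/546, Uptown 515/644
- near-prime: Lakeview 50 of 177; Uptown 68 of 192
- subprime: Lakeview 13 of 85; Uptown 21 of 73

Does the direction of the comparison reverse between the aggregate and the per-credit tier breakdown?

Prime: Lakeview 388/546 = 71.1%, Uptown 515/644 = 80.0% → Uptown
Near-prime: Lakeview 50/177 = 28.2%, Uptown 68/192 = 35.4% → Uptown
Subprime: Lakeview 13/85 = 15.3%, Uptown 21/73 = 28.8% → Uptown
Overall: Lakeview 451/808 = 55.8%, Uptown 604/909 = 66.4% → Uptown
Uptown wins overall and in every credit group — no reversal.

No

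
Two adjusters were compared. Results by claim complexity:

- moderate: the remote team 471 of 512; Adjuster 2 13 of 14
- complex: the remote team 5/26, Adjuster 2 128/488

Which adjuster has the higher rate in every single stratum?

Moderate: the remote team 471/512 = 92.0%, Adjuster 2 13/14 = 92.9% → Adjuster 2
Complex: the remote team 5/26 = 19.2%, Adjuster 2 128/488 = 26.2% → Adjuster 2
Adjuster 2 has the higher rate in both groups.

Adjuster 2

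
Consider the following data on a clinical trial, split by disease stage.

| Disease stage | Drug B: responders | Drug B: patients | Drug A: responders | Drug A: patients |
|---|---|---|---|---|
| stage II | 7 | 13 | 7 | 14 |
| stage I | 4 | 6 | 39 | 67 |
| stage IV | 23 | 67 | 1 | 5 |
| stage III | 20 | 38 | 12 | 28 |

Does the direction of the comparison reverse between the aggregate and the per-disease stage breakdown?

Yes

Stage II: Drug B 7/13 = 53.8%, Drug A 7/14 = 50.0% → Drug B
Stage I: Drug B 4/6 = 66.7%, Drug A 39/67 = 58.2% → Drug B
Stage IV: Drug B 23/67 = 34.3%, Drug A 1/5 = 20.0% → Drug B
Stage III: Drug B 20/38 = 52.6%, Drug A 12/28 = 42.9% → Drug B
Overall: Drug B 54/124 = 43.5%, Drug A 59/114 = 51.8% → Drug A
Drug B wins each disease group but Drug A wins overall — the comparison reverses. Drug B's patients skew toward stage IV, which has a lower base rate.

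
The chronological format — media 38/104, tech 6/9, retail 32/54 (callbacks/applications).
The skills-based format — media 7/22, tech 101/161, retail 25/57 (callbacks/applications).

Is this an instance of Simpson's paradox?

Media: the chronological format 38/104 = 36.5%, the skills-based format 7/22 = 31.8% → the chronological format
Tech: the chronological format 6/9 = 66.7%, the skills-based format 101/161 = 62.7% → the chronological format
Retail: the chronological format 32/54 = 59.3%, the skills-based format 25/57 = 43.9% → the chronological format
Overall: the chronological format 76/167 = 45.5%, the skills-based format 133/240 = 55.4% → the skills-based format
The chronological format wins each industry group but the skills-based format wins overall — the comparison reverses. The chronological format's applications skew toward media, which has a lower base rate.

Yes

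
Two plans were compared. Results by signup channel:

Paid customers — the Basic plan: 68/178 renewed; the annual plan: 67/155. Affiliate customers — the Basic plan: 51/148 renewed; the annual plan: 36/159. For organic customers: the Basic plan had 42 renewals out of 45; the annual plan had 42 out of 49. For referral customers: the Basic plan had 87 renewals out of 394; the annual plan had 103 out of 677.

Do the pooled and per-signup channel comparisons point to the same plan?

Paid: the Basic plan 68/178 = 38.2%, the annual plan 67/155 = 43.2% → the annual plan
Affiliate: the Basic plan 51/148 = 34.5%, the annual plan 36/159 = 22.6% → the Basic plan
Organic: the Basic plan 42/45 = 93.3%, the annual plan 42/49 = 85.7% → the Basic plan
Referral: the Basic plan 87/394 = 22.1%, the annual plan 103/677 = 15.2% → the Basic plan
Overall: the Basic plan 248/765 = 32.4%, the annual plan 248/1040 = 23.8% → the Basic plan
Neither sweeps: the Basic plan wins 3 of 4 groups, the annual plan wins 1. The Basic plan wins overall but not every group — no Simpson reversal.

No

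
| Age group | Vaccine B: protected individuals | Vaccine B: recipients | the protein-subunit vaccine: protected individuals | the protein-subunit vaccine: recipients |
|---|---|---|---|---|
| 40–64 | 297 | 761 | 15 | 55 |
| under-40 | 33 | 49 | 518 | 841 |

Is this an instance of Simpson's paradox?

Yes

40–64: Vaccine B 297/761 = 39.0%, the protein-subunit vaccine 15/55 = 27.3% → Vaccine B
Under-40: Vaccine B 33/49 = 67.3%, the protein-subunit vaccine 518/841 = 61.6% → Vaccine B
Overall: Vaccine B 330/810 = 40.7%, the protein-subunit vaccine 533/896 = 59.5% → the protein-subunit vaccine
Vaccine B wins each age group but the protein-subunit vaccine wins overall — the comparison reverses. Vaccine B's recipients skew toward 40–64, which has a lower base rate.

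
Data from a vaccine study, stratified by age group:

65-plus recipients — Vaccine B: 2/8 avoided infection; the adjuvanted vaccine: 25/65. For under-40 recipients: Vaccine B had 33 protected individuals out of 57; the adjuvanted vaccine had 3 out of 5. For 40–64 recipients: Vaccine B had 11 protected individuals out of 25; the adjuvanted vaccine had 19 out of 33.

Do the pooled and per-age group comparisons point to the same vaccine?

No

65-plus: Vaccine B 2/8 = 25.0%, the adjuvanted vaccine 25/65 = 38.5% → the adjuvanted vaccine
Under-40: Vaccine B 33/57 = 57.9%, the adjuvanted vaccine 3/5 = 60.0% → the adjuvanted vaccine
40–64: Vaccine B 11/25 = 44.0%, the adjuvanted vaccine 19/33 = 57.6% → the adjuvanted vaccine
Overall: Vaccine B 46/90 = 51.1%, the adjuvanted vaccine 47/103 = 45.6% → Vaccine B
The adjuvanted vaccine wins each age group but Vaccine B wins overall — the comparison reverses. The adjuvanted vaccine's recipients skew toward 65-plus, which has a lower base rate.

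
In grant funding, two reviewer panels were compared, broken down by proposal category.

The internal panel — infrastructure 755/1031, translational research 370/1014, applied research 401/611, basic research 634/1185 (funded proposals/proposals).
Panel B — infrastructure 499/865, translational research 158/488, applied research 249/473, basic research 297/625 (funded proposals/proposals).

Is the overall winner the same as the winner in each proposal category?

Yes

Infrastructure: the internal panel 755/1031 = 73.2%, Panel B 499/865 = 57.7% → the internal panel
Translational research: the internal panel 370/1014 = 36.5%, Panel B 158/488 = 32.4% → the internal panel
Applied research: the internal panel 401/611 = 65.6%, Panel B 249/473 = 52.6% → the internal panel
Basic research: the internal panel 634/1185 = 53.5%, Panel B 297/625 = 47.5% → the internal panel
Overall: the internal panel 2160/3841 = 56.2%, Panel B 1203/2451 = 49.1% → the internal panel
The internal panel wins overall and in every proposal group — no reversal.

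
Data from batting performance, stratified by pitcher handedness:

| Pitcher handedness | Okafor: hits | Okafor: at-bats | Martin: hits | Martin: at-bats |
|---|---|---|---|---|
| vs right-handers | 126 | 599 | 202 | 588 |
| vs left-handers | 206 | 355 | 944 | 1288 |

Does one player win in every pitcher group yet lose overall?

No

Vs right-handers: Okafor 126/599 = 21.0%, Martin 202/588 = 34.4% → Martin
Vs left-handers: Okafor 206/355 = 58.0%, Martin 944/1288 = 73.3% → Martin
Overall: Okafor 332/954 = 34.8%, Martin 1146/1876 = 61.1% → Martin
Martin wins overall and in every pitcher group — no reversal.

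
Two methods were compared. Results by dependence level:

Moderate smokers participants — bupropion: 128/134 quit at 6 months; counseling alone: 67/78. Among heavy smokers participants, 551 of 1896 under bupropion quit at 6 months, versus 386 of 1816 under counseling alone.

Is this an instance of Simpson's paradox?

No

Moderate smokers: bupropion 128/134 = 95.5%, counseling alone 67/78 = 85.9% → bupropion
Heavy smokers: bupropion 551/1896 = 29.1%, counseling alone 386/1816 = 21.3% → bupropion
Overall: bupropion 679/2030 = 33.4%, counseling alone 453/1894 = 23.9% → bupropion
Bupropion wins overall and in every dependence group — no reversal.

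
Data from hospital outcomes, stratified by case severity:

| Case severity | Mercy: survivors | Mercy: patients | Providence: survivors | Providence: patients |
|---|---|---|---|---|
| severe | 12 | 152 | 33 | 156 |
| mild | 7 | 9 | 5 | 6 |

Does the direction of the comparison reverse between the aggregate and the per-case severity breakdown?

Severe: Mercy 12/152 = 7.9%, Providence 33/156 = 21.2% → Providence
Mild: Mercy 7/9 = 77.8%, Providence 5/6 = 83.3% → Providence
Overall: Mercy 19/161 = 11.8%, Providence 38/162 = 23.5% → Providence
Providence wins overall and in every case group — no reversal.

No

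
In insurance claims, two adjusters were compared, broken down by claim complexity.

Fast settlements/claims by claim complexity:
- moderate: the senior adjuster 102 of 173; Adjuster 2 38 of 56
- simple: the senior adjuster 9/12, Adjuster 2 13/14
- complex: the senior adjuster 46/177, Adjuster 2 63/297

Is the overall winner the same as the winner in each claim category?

No

Moderate: the senior adjuster 102/173 = 59.0%, Adjuster 2 38/56 = 67.9% → Adjuster 2
Simple: the senior adjuster 9/12 = 75.0%, Adjuster 2 13/14 = 92.9% → Adjuster 2
Complex: the senior adjuster 46/177 = 26.0%, Adjuster 2 63/297 = 21.2% → the senior adjuster
Overall: the senior adjuster 157/362 = 43.4%, Adjuster 2 114/367 = 31.1% → the senior adjuster
Neither sweeps: the senior adjuster wins 1 of 3 groups, Adjuster 2 wins 2. The senior adjuster wins overall but not every group — no Simpson reversal.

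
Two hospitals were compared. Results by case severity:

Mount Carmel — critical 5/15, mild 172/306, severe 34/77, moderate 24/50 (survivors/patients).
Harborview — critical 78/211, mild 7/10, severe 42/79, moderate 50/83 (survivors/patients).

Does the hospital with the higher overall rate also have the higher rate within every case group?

Critical: Mount Carmel 5/15 = 33.3%, Harborview 78/211 = 37.0% → Harborview
Mild: Mount Carmel 172/306 = 56.2%, Harborview 7/10 = 70.0% → Harborview
Severe: Mount Carmel 34/77 = 44.2%, Harborview 42/79 = 53.2% → Harborview
Moderate: Mount Carmel 24/50 = 48.0%, Harborview 50/83 = 60.2% → Harborview
Overall: Mount Carmel 235/448 = 52.5%, Harborview 177/383 = 46.2% → Mount Carmel
Harborview wins each case group but Mount Carmel wins overall — the comparison reverses. Harborview's patients skew toward critical, which has a lower base rate.

No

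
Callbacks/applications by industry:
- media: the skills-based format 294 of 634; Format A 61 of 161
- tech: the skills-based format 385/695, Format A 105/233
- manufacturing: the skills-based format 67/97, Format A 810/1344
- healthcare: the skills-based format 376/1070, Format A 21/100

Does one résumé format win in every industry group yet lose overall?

Yes

Media: the skills-based format 294/634 = 46.4%, Format A 61/161 = 37.9% → the skills-based format
Tech: the skills-based format 385/695 = 55.4%, Format A 105/233 = 45.1% → the skills-based format
Manufacturing: the skills-based format 67/97 = 69.1%, Format A 810/1344 = 60.3% → the skills-based format
Healthcare: the skills-based format 376/1070 = 35.1%, Format A 21/100 = 21.0% → the skills-based format
Overall: the skills-based format 1122/2496 = 45.0%, Format A 997/1838 = 54.2% → Format A
The skills-based format wins each industry group but Format A wins overall — the comparison reverses. The skills-based format's applications skew toward healthcare, which has a lower base rate.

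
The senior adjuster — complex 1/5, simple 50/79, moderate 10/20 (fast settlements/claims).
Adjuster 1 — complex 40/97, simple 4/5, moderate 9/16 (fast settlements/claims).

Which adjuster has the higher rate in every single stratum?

Complex: the senior adjuster 1/5 = 20.0%, Adjuster 1 40/97 = 41.2% → Adjuster 1
Simple: the senior adjuster 50/79 = 63.3%, Adjuster 1 4/5 = 80.0% → Adjuster 1
Moderate: the senior adjuster 10/20 = 50.0%, Adjuster 1 9/16 = 56.2% → Adjuster 1
Adjuster 1 has the higher rate in all 3 groups.

Adjuster 1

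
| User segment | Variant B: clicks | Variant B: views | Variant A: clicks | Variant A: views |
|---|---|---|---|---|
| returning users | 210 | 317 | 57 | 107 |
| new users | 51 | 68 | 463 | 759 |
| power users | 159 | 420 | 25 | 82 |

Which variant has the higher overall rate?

Returning users: Variant B 210/317 = 66.2%, Variant A 57/107 = 53.3% → Variant B
New users: Variant B 51/68 = 75.0%, Variant A 463/759 = 61.0% → Variant B
Power users: Variant B 159/420 = 37.9%, Variant A 25/82 = 30.5% → Variant B
Overall: Variant B 420/805 = 52.2%, Variant A 545/948 = 57.5% → Variant A
(Variant B wins every user group but Variant A wins overall — Variant B's views skew toward the low-rate power users group.)

Variant A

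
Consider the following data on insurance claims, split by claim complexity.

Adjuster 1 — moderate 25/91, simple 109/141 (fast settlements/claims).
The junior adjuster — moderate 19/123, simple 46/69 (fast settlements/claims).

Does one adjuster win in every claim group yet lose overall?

Moderate: Adjuster 1 25/91 = 27.5%, the junior adjuster 19/123 = 15.4% → Adjuster 1
Simple: Adjuster 1 109/141 = 77.3%, the junior adjuster 46/69 = 66.7% → Adjuster 1
Overall: Adjuster 1 134/232 = 57.8%, the junior adjuster 65/192 = 33.9% → Adjuster 1
Adjuster 1 wins overall and in every claim group — no reversal.

No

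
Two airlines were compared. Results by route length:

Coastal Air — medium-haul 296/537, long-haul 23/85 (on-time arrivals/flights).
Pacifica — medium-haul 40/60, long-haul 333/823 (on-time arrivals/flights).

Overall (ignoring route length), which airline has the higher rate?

Coastal Air

Medium-haul: Coastal Air 296/537 = 55.1%, Pacifica 40/60 = 66.7% → Pacifica
Long-haul: Coastal Air 23/85 = 27.1%, Pacifica 333/823 = 40.5% → Pacifica
Overall: Coastal Air 319/622 = 51.3%, Pacifica 373/883 = 42.2% → Coastal Air
(Pacifica wins every route group but Coastal Air wins overall — Pacifica's flights skew toward the low-rate long-haul group.)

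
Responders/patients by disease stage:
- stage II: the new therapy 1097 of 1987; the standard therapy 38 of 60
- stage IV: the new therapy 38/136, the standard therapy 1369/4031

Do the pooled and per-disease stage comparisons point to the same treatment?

Stage II: the new therapy 1097/1987 = 55.2%, the standard therapy 38/60 = 63.3% → the standard therapy
Stage IV: the new therapy 38/136 = 27.9%, the standard therapy 1369/4031 = 34.0% → the standard therapy
Overall: the new therapy 1135/2123 = 53.5%, the standard therapy 1407/4091 = 34.4% → the new therapy
The standard therapy wins each disease group but the new therapy wins overall — the comparison reverses. The standard therapy's patients skew toward stage IV, which has a lower base rate.

No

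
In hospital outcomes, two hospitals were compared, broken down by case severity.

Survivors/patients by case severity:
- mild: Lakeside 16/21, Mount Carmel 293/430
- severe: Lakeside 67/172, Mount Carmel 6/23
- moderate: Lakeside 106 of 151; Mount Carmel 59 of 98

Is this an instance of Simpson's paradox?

Mild: Lakeside 16/21 = 76.2%, Mount Carmel 293/430 = 68.1% → Lakeside
Severe: Lakeside 67/172 = 39.0%, Mount Carmel 6/23 = 26.1% → Lakeside
Moderate: Lakeside 106/151 = 70.2%, Mount Carmel 59/98 = 60.2% → Lakeside
Overall: Lakeside 189/344 = 54.9%, Mount Carmel 358/551 = 65.0% → Mount Carmel
Lakeside wins each case group but Mount Carmel wins overall — the comparison reverses. Lakeside's patients skew toward severe, which has a lower base rate.

Yes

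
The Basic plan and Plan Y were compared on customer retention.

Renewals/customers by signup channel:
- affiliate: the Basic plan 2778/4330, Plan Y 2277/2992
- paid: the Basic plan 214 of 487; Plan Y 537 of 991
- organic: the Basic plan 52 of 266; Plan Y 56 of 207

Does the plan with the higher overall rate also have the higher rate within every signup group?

Affiliate: the Basic plan 2778/4330 = 64.2%, Plan Y 2277/2992 = 76.1% → Plan Y
Paid: the Basic plan 214/487 = 43.9%, Plan Y 537/991 = 54.2% → Plan Y
Organic: the Basic plan 52/266 = 19.5%, Plan Y 56/207 = 27.1% → Plan Y
Overall: the Basic plan 3044/5083 = 59.9%, Plan Y 2870/4190 = 68.5% → Plan Y
Plan Y wins overall and in every signup group — no reversal.

Yes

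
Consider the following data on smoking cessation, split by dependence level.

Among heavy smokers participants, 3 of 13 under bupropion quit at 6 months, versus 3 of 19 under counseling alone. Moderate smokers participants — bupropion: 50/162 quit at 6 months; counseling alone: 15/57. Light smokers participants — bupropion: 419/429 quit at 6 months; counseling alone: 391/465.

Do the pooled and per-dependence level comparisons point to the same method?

Heavy smokers: bupropion 3/13 = 23.1%, counseling alone 3/19 = 15.8% → bupropion
Moderate smokers: bupropion 50/162 = 30.9%, counseling alone 15/57 = 26.3% → bupropion
Light smokers: bupropion 419/429 = 97.7%, counseling alone 391/465 = 84.1% → bupropion
Overall: bupropion 472/604 = 78.1%, counseling alone 409/541 = 75.6% → bupropion
Bupropion wins overall and in every dependence group — no reversal.

Yes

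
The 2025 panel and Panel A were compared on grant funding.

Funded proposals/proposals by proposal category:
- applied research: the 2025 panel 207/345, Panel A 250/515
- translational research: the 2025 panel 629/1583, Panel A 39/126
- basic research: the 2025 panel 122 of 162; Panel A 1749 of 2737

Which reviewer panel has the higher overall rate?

Panel A

Applied research: the 2025 panel 207/345 = 60.0%, Panel A 250/515 = 48.5% → the 2025 panel
Translational research: the 2025 panel 629/1583 = 39.7%, Panel A 39/126 = 31.0% → the 2025 panel
Basic research: the 2025 panel 122/162 = 75.3%, Panel A 1749/2737 = 63.9% → the 2025 panel
Overall: the 2025 panel 958/2090 = 45.8%, Panel A 2038/3378 = 60.3% → Panel A
(The 2025 panel wins every proposal group but Panel A wins overall — the 2025 panel's proposals skew toward the low-rate translational research group.)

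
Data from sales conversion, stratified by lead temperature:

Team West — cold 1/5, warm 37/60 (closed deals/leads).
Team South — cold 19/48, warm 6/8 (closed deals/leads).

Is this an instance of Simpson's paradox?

Cold: Team West 1/5 = 20.0%, Team South 19/48 = 39.6% → Team South
Warm: Team West 37/60 = 61.7%, Team South 6/8 = 75.0% → Team South
Overall: Team West 38/65 = 58.5%, Team South 25/56 = 44.6% → Team West
Team South wins each lead group but Team West wins overall — the comparison reverses. Team South's leads skew toward cold, which has a lower base rate.

Yes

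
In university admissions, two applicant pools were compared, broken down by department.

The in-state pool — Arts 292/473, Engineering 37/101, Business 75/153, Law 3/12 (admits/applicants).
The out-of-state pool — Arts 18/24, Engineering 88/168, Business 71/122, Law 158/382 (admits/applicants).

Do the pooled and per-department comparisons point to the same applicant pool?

Arts: the in-state pool 292/473 = 61.7%, the out-of-state pool 18/24 = 75.0% → the out-of-state pool
Engineering: the in-state pool 37/101 = 36.6%, the out-of-state pool 88/168 = 52.4% → the out-of-state pool
Business: the in-state pool 75/153 = 49.0%, the out-of-state pool 71/122 = 58.2% → the out-of-state pool
Law: the in-state pool 3/12 = 25.0%, the out-of-state pool 158/382 = 41.4% → the out-of-state pool
Overall: the in-state pool 407/739 = 55.1%, the out-of-state pool 335/696 = 48.1% → the in-state pool
The out-of-state pool wins each department group but the in-state pool wins overall — the comparison reverses. The out-of-state pool's applicants skew toward Law, which has a lower base rate.

No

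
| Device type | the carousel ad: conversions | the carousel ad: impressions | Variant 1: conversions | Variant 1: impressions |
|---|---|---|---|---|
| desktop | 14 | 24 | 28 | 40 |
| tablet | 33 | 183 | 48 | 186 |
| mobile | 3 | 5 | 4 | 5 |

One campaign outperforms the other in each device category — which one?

Variant 1

Desktop: the carousel ad 14/24 = 58.3%, Variant 1 28/40 = 70.0% → Variant 1
Tablet: the carousel ad 33/183 = 18.0%, Variant 1 48/186 = 25.8% → Variant 1
Mobile: the carousel ad 3/5 = 60.0%, Variant 1 4/5 = 80.0% → Variant 1
Variant 1 has the higher rate in all 3 groups.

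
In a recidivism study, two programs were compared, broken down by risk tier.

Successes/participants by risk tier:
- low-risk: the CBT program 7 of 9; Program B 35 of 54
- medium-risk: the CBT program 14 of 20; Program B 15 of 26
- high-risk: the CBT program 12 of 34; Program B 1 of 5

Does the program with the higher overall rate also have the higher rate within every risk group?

Low-risk: the CBT program 7/9 = 77.8%, Program B 35/54 = 64.8% → the CBT program
Medium-risk: the CBT program 14/20 = 70.0%, Program B 15/26 = 57.7% → the CBT program
High-risk: the CBT program 12/34 = 35.3%, Program B 1/5 = 20.0% → the CBT program
Overall: the CBT program 33/63 = 52.4%, Program B 51/85 = 60.0% → Program B
The CBT program wins each risk group but Program B wins overall — the comparison reverses. The CBT program's participants skew toward high-risk, which has a lower base rate.

No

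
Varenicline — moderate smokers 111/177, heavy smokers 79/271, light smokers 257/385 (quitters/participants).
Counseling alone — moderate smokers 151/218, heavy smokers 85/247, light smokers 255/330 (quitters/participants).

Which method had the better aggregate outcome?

Moderate smokers: varenicline 111/177 = 62.7%, counseling alone 151/218 = 69.3% → counseling alone
Heavy smokers: varenicline 79/271 = 29.2%, counseling alone 85/247 = 34.4% → counseling alone
Light smokers: varenicline 257/385 = 66.8%, counseling alone 255/330 = 77.3% → counseling alone
Overall: varenicline 447/833 = 53.7%, counseling alone 491/795 = 61.8% → counseling alone

counseling alone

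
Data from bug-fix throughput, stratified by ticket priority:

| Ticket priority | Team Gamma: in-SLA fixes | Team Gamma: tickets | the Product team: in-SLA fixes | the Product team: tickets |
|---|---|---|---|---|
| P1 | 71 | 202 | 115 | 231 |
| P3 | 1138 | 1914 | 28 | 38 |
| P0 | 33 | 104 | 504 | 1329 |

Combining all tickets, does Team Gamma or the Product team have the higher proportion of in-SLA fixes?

Team Gamma

P1: Team Gamma 71/202 = 35.1%, the Product team 115/231 = 49.8% → the Product team
P3: Team Gamma 1138/1914 = 59.5%, the Product team 28/38 = 73.7% → the Product team
P0: Team Gamma 33/104 = 31.7%, the Product team 504/1329 = 37.9% → the Product team
Overall: Team Gamma 1242/2220 = 55.9%, the Product team 647/1598 = 40.5% → Team Gamma
(The Product team wins every ticket group but Team Gamma wins overall — the Product team's tickets skew toward the low-rate P0 group.)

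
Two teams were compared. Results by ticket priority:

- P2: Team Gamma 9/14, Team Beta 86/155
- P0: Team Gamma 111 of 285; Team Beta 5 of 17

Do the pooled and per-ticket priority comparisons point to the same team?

No

P2: Team Gamma 9/14 = 64.3%, Team Beta 86/155 = 55.5% → Team Gamma
P0: Team Gamma 111/285 = 38.9%, Team Beta 5/17 = 29.4% → Team Gamma
Overall: Team Gamma 120/299 = 40.1%, Team Beta 91/172 = 52.9% → Team Beta
Team Gamma wins each ticket group but Team Beta wins overall — the comparison reverses. Team Gamma's tickets skew toward P0, which has a lower base rate.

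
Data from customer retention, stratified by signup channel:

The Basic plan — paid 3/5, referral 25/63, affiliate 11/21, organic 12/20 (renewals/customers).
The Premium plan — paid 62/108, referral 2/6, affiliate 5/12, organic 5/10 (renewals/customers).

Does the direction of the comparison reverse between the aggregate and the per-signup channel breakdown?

Paid: the Basic plan 3/5 = 60.0%, the Premium plan 62/108 = 57.4% → the Basic plan
Referral: the Basic plan 25/63 = 39.7%, the Premium plan 2/6 = 33.3% → the Basic plan
Affiliate: the Basic plan 11/21 = 52.4%, the Premium plan 5/12 = 41.7% → the Basic plan
Organic: the Basic plan 12/20 = 60.0%, the Premium plan 5/10 = 50.0% → the Basic plan
Overall: the Basic plan 51/109 = 46.8%, the Premium plan 74/136 = 54.4% → the Premium plan
The Basic plan wins each signup group but the Premium plan wins overall — the comparison reverses. The Basic plan's customers skew toward referral, which has a lower base rate.

Yes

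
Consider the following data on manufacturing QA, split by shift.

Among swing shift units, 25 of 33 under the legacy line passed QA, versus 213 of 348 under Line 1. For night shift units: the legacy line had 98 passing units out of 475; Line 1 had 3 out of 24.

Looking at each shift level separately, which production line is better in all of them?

the legacy line

Swing shift: the legacy line 25/33 = 75.8%, Line 1 213/348 = 61.2% → the legacy line
Night shift: the legacy line 98/475 = 20.6%, Line 1 3/24 = 12.5% → the legacy line
The legacy line has the higher rate in both groups.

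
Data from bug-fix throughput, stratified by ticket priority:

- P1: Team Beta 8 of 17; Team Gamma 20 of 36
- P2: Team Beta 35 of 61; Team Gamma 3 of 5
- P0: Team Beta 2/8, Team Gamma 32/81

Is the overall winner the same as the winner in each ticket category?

No

P1: Team Beta 8/17 = 47.1%, Team Gamma 20/36 = 55.6% → Team Gamma
P2: Team Beta 35/61 = 57.4%, Team Gamma 3/5 = 60.0% → Team Gamma
P0: Team Beta 2/8 = 25.0%, Team Gamma 32/81 = 39.5% → Team Gamma
Overall: Team Beta 45/86 = 52.3%, Team Gamma 55/122 = 45.1% → Team Beta
Team Gamma wins each ticket group but Team Beta wins overall — the comparison reverses. Team Gamma's tickets skew toward P0, which has a lower base rate.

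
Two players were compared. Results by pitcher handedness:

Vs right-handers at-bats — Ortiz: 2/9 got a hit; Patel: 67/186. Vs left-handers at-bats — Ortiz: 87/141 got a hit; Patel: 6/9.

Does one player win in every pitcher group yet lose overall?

Vs right-handers: Ortiz 2/9 = 22.2%, Patel 67/186 = 36.0% → Patel
Vs left-handers: Ortiz 87/141 = 61.7%, Patel 6/9 = 66.7% → Patel
Overall: Ortiz 89/150 = 59.3%, Patel 73/195 = 37.4% → Ortiz
Patel wins each pitcher group but Ortiz wins overall — the comparison reverses. Patel's at-bats skew toward vs right-handers, which has a lower base rate.

Yes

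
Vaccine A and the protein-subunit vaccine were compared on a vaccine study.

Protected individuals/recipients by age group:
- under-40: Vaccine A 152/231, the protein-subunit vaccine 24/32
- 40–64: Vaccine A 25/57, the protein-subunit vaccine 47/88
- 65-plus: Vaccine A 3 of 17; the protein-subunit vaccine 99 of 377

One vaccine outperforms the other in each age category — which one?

the protein-subunit vaccine

Under-40: Vaccine A 152/231 = 65.8%, the protein-subunit vaccine 24/32 = 75.0% → the protein-subunit vaccine
40–64: Vaccine A 25/57 = 43.9%, the protein-subunit vaccine 47/88 = 53.4% → the protein-subunit vaccine
65-plus: Vaccine A 3/17 = 17.6%, the protein-subunit vaccine 99/377 = 26.3% → the protein-subunit vaccine
The protein-subunit vaccine has the higher rate in all 3 groups.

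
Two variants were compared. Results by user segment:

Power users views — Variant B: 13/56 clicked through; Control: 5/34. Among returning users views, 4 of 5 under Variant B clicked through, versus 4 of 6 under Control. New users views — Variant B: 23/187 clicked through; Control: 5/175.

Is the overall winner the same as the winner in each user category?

Yes

Power users: Variant B 13/56 = 23.2%, Control 5/34 = 14.7% → Variant B
Returning users: Variant B 4/5 = 80.0%, Control 4/6 = 66.7% → Variant B
New users: Variant B 23/187 = 12.3%, Control 5/175 = 2.9% → Variant B
Overall: Variant B 40/248 = 16.1%, Control 14/215 = 6.5% → Variant B
Variant B wins overall and in every user group — no reversal.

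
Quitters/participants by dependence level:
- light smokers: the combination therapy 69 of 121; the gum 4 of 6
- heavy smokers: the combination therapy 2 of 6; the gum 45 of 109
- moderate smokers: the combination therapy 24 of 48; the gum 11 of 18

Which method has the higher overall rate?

Light smokers: the combination therapy 69/121 = 57.0%, the gum 4/6 = 66.7% → the gum
Heavy smokers: the combination therapy 2/6 = 33.3%, the gum 45/109 = 41.3% → the gum
Moderate smokers: the combination therapy 24/48 = 50.0%, the gum 11/18 = 61.1% → the gum
Overall: the combination therapy 95/175 = 54.3%, the gum 60/133 = 45.1% → the combination therapy
(The gum wins every dependence group but the combination therapy wins overall — the gum's participants skew toward the low-rate heavy smokers group.)

the combination therapy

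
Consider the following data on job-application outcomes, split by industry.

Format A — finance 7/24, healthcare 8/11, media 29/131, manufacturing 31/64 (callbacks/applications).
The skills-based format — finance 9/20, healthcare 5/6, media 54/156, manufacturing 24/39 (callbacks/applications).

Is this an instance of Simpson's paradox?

No

Finance: Format A 7/24 = 29.2%, the skills-based format 9/20 = 45.0% → the skills-based format
Healthcare: Format A 8/11 = 72.7%, the skills-based format 5/6 = 83.3% → the skills-based format
Media: Format A 29/131 = 22.1%, the skills-based format 54/156 = 34.6% → the skills-based format
Manufacturing: Format A 31/64 = 48.4%, the skills-based format 24/39 = 61.5% → the skills-based format
Overall: Format A 75/230 = 32.6%, the skills-based format 92/221 = 41.6% → the skills-based format
The skills-based format wins overall and in every industry group — no reversal.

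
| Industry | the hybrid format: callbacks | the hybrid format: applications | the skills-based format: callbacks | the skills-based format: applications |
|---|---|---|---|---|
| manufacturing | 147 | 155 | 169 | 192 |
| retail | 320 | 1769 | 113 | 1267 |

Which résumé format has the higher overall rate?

the hybrid format

Manufacturing: the hybrid format 147/155 = 94.8%, the skills-based format 169/192 = 88.0% → the hybrid format
Retail: the hybrid format 320/1769 = 18.1%, the skills-based format 113/1267 = 8.9% → the hybrid format
Overall: the hybrid format 467/1924 = 24.3%, the skills-based format 282/1459 = 19.3% → the hybrid format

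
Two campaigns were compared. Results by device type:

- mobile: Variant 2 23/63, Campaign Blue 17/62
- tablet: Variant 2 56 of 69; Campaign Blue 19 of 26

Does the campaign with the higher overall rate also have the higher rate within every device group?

Mobile: Variant 2 23/63 = 36.5%, Campaign Blue 17/62 = 27.4% → Variant 2
Tablet: Variant 2 56/69 = 81.2%, Campaign Blue 19/26 = 73.1% → Variant 2
Overall: Variant 2 79/132 = 59.8%, Campaign Blue 36/88 = 40.9% → Variant 2
Variant 2 wins overall and in every device group — no reversal.

Yes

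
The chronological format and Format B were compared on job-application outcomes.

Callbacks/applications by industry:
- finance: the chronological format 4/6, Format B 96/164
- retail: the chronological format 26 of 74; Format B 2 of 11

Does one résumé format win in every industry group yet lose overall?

Yes

Finance: the chronological format 4/6 = 66.7%, Format B 96/164 = 58.5% → the chronological format
Retail: the chronological format 26/74 = 35.1%, Format B 2/11 = 18.2% → the chronological format
Overall: the chronological format 30/80 = 37.5%, Format B 98/175 = 56.0% → Format B
The chronological format wins each industry group but Format B wins overall — the comparison reverses. The chronological format's applications skew toward retail, which has a lower base rate.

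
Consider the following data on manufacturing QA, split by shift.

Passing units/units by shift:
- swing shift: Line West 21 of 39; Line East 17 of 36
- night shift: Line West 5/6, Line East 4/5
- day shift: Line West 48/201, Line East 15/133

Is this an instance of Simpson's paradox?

Swing shift: Line West 21/39 = 53.8%, Line East 17/36 = 47.2% → Line West
Night shift: Line West 5/6 = 83.3%, Line East 4/5 = 80.0% → Line West
Day shift: Line West 48/201 = 23.9%, Line East 15/133 = 11.3% → Line West
Overall: Line West 74/246 = 30.1%, Line East 36/174 = 20.7% → Line West
Line West wins overall and in every shift group — no reversal.

No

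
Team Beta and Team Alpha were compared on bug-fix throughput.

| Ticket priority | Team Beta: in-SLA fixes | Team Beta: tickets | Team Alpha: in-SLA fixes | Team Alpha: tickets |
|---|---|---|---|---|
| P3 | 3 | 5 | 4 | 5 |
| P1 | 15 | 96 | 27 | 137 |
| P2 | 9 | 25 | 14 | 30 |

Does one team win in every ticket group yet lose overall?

No

P3: Team Beta 3/5 = 60.0%, Team Alpha 4/5 = 80.0% → Team Alpha
P1: Team Beta 15/96 = 15.6%, Team Alpha 27/137 = 19.7% → Team Alpha
P2: Team Beta 9/25 = 36.0%, Team Alpha 14/30 = 46.7% → Team Alpha
Overall: Team Beta 27/126 = 21.4%, Team Alpha 45/172 = 26.2% → Team Alpha
Team Alpha wins overall and in every ticket group — no reversal.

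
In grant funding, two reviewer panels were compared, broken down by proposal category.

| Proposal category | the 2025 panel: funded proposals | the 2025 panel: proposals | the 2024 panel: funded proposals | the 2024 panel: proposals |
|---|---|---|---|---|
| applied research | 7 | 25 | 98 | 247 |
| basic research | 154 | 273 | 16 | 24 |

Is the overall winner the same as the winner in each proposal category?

No

Applied research: the 2025 panel 7/25 = 28.0%, the 2024 panel 98/247 = 39.7% → the 2024 panel
Basic research: the 2025 panel 154/273 = 56.4%, the 2024 panel 16/24 = 66.7% → the 2024 panel
Overall: the 2025 panel 161/298 = 54.0%, the 2024 panel 114/271 = 42.1% → the 2025 panel
The 2024 panel wins each proposal group but the 2025 panel wins overall — the comparison reverses. The 2024 panel's proposals skew toward applied research, which has a lower base rate.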